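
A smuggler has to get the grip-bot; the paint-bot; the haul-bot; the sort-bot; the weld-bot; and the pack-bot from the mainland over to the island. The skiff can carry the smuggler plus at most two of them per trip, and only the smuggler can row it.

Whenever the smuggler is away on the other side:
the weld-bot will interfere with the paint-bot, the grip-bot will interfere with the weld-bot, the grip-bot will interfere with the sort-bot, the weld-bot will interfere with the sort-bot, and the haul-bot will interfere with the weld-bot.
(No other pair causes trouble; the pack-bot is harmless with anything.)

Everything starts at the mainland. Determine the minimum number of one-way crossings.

Counting alone: the smuggler can take at most 2 across per trip to the island, so moving all 6 needs at least 3 loaded trips out, with a return between consecutive ones — at least 5 crossings.
The safety rule pushes this higher. Following every safe sequence of crossings, the most of the 6 that can be at the island as the skiff arrives there on crossings 5, 7 is 4, 5 respectively — never all 6.
So no plan with fewer than 9 crossings exists, and this one achieves 9:
1. Smuggler goes to the island with the grip-bot and the weld-bot.  [the mainland: the haul-bot, the pack-bot, the paint-bot, the sort-bot | the island: the grip-bot, the weld-bot]
2. Smuggler goes back to the mainland with the grip-bot.  [the mainland: the grip-bot, the haul-bot, the pack-bot, the paint-bot, the sort-bot | the island: the weld-bot]
3. Smuggler goes to the island with the grip-bot and the paint-bot.  [the mainland: the haul-bot, the pack-bot, the sort-bot | the island: the grip-bot, the paint-bot, the weld-bot]
4. Smuggler goes back to the mainland with the weld-bot.  [the mainland: the haul-bot, the pack-bot, the sort-bot, the weld-bot | the island: the grip-bot, the paint-bot]
5. Smuggler goes to the island with the haul-bot and the sort-bot.  [the mainland: the pack-bot, the weld-bot | the island: the grip-bot, the haul-bot, the paint-bot, the sort-bot]
6. Smuggler goes back to the mainland with the grip-bot.  [the mainland: the grip-bot, the pack-bot, the weld-bot | the island: the haul-bot, the paint-bot, the sort-bot]
7. Smuggler goes to the island with the grip-bot and the pack-bot.  [the mainland: the weld-bot | the island: the grip-bot, the haul-bot, the pack-bot, the paint-bot, the sort-bot]
8. Smuggler goes back to the mainland with the grip-bot.  [the mainland: the grip-bot, the weld-bot | the island: the haul-bot, the pack-bot, the paint-bot, the sort-bot]
9. Smuggler goes to the island with the grip-bot and the weld-bot.  [the mainland: — | the island: the grip-bot, the haul-bot, the pack-bot, the paint-bot, the sort-bot, the weld-bot]

9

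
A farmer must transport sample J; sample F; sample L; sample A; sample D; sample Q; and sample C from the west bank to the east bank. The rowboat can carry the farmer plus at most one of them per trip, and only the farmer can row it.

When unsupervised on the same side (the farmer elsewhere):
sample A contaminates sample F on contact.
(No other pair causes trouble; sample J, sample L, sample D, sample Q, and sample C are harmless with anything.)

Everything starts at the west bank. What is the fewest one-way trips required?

13

Counting alone: the farmer can take at most 1 across per trip to the east bank, so moving all 7 needs at least 7 loaded trips out, with a return between consecutive ones — at least 13 crossings.
The plan below uses exactly 13 crossings, so it is optimal:
1. Farmer goes to the east bank with sample F.  [the west bank: sample A, sample C, sample D, sample J, sample L, sample Q | the east bank: sample F]
2. Farmer goes back to the west bank alone.  [the west bank: sample A, sample C, sample D, sample J, sample L, sample Q | the east bank: sample F]
3. Farmer goes to the east bank with sample J.  [the west bank: sample A, sample C, sample D, sample L, sample Q | the east bank: sample F, sample J]
4. Farmer goes back to the west bank alone.  [the west bank: sample A, sample C, sample D, sample L, sample Q | the east bank: sample F, sample J]
5. Farmer goes to the east bank with sample L.  [the west bank: sample A, sample C, sample D, sample Q | the east bank: sample F, sample J, sample L]
6. Farmer goes back to the west bank alone.  [the west bank: sample A, sample C, sample D, sample Q | the east bank: sample F, sample J, sample L]
7. Farmer goes to the east bank with sample D.  [the west bank: sample A, sample C, sample Q | the east bank: sample D, sample F, sample J, sample L]
8. Farmer goes back to the west bank alone.  [the west bank: sample A, sample C, sample Q | the east bank: sample D, sample F, sample J, sample L]
9. Farmer goes to the east bank with sample Q.  [the west bank: sample A, sample C | the east bank: sample D, sample F, sample J, sample L, sample Q]
10. Farmer goes back to the west bank alone.  [the west bank: sample A, sample C | the east bank: sample D, sample F, sample J, sample L, sample Q]
11. Farmer goes to the east bank with sample C.  [the west bank: sample A | the east bank: sample C, sample D, sample F, sample J, sample L, sample Q]
12. Farmer goes back to the west bank alone.  [the west bank: sample A | the east bank: sample C, sample D, sample F, sample J, sample L, sample Q]
13. Farmer goes to the east bank with sample A.  [the west bank: — | the east bank: sample A, sample C, sample D, sample F, sample J, sample L, sample Q]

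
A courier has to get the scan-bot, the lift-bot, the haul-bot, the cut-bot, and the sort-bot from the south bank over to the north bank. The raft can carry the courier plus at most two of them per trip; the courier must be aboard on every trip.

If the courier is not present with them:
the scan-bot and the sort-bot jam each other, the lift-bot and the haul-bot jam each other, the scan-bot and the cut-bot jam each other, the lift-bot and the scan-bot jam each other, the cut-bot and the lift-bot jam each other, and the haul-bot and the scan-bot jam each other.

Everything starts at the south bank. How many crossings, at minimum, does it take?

Counting alone: the courier can take at most 2 across per trip to the north bank, so moving all 5 needs at least 3 loaded trips out, with a return between consecutive ones — at least 5 crossings.
The safety rule pushes this higher. Following every safe sequence of crossings, the most of the 5 that can be at the north bank as the raft arrives there on crossing 5 is 4 — never all 5.
So no plan with fewer than 7 crossings exists, and this one achieves 7:
1. Courier goes to the north bank with the lift-bot and the scan-bot.
2. Courier goes back to the south bank with the scan-bot.
3. Courier goes to the north bank with the scan-bot and the sort-bot.
4. Courier goes back to the south bank with the scan-bot.
5. Courier goes to the north bank with the cut-bot and the haul-bot.
6. Courier goes back to the south bank with the lift-bot.
7. Courier goes to the north bank with the lift-bot and the scan-bot.

7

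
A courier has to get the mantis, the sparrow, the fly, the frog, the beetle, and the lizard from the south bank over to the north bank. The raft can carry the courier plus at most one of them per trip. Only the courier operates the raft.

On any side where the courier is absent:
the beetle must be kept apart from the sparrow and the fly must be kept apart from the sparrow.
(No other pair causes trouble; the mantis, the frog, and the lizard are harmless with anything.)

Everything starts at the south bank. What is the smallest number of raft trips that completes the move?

13

Counting alone: the courier can take at most 1 across per trip to the north bank, so moving all 6 needs at least 6 loaded trips out, with a return between consecutive ones — at least 11 crossings.
The safety rule pushes this higher. Following every safe sequence of crossings, the most of the 6 that can be at the north bank as the raft arrives there on crossing 11 is 5 — never all 6.
So no plan with fewer than 13 crossings exists, and this one achieves 13:
1. Courier goes to the north bank with the sparrow.
2. Courier goes back to the south bank alone.
3. Courier goes to the north bank with the mantis.
4. Courier goes back to the south bank alone.
5. Courier goes to the north bank with the fly.
6. Courier goes back to the south bank with the sparrow.
7. Courier goes to the north bank with the beetle.
8. Courier goes back to the south bank alone.
9. Courier goes to the north bank with the frog.
10. Courier goes back to the south bank alone.
11. Courier goes to the north bank with the lizard.
12. Courier goes back to the south bank alone.
13. Courier goes to the north bank with the sparrow.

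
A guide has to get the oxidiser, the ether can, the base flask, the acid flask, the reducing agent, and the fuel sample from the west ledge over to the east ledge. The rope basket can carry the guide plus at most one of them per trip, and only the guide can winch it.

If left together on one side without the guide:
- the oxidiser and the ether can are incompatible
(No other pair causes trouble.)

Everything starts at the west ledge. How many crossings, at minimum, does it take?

Counting alone: the guide can take at most 1 across per trip to the east ledge, so moving all 6 needs at least 6 loaded trips out, with a return between consecutive ones — at least 11 crossings.
The plan below uses exactly 11 crossings, so it is optimal:
1. Guide goes to the east ledge with the oxidiser.  [the west ledge: the acid flask, the base flask, the ether can, the fuel sample, the reducing agent | the east ledge: the oxidiser]
2. Guide goes back to the west ledge alone.  [the west ledge: the acid flask, the base flask, the ether can, the fuel sample, the reducing agent | the east ledge: the oxidiser]
3. Guide goes to the east ledge with the base flask.  [the west ledge: the acid flask, the ether can, the fuel sample, the reducing agent | the east ledge: the base flask, the oxidiser]
4. Guide goes back to the west ledge alone.  [the west ledge: the acid flask, the ether can, the fuel sample, the reducing agent | the east ledge: the base flask, the oxidiser]
5. Guide goes to the east ledge with the acid flask.  [the west ledge: the ether can, the fuel sample, the reducing agent | the east ledge: the acid flask, the base flask, the oxidiser]
6. Guide goes back to the west ledge alone.  [the west ledge: the ether can, the fuel sample, the reducing agent | the east ledge: the acid flask, the base flask, the oxidiser]
7. Guide goes to the east ledge with the reducing agent.  [the west ledge: the ether can, the fuel sample | the east ledge: the acid flask, the base flask, the oxidiser, the reducing agent]
8. Guide goes back to the west ledge alone.  [the west ledge: the ether can, the fuel sample | the east ledge: the acid flask, the base flask, the oxidiser, the reducing agent]
9. Guide goes to the east ledge with the fuel sample.  [the west ledge: the ether can | the east ledge: the acid flask, the base flask, the fuel sample, the oxidiser, the reducing agent]
10. Guide goes back to the west ledge alone.  [the west ledge: the ether can | the east ledge: the acid flask, the base flask, the fuel sample, the oxidiser, the reducing agent]
11. Guide goes to the east ledge with the ether can.  [the west ledge: — | the east ledge: the acid flask, the base flask, the ether can, the fuel sample, the oxidiser, the reducing agent]

11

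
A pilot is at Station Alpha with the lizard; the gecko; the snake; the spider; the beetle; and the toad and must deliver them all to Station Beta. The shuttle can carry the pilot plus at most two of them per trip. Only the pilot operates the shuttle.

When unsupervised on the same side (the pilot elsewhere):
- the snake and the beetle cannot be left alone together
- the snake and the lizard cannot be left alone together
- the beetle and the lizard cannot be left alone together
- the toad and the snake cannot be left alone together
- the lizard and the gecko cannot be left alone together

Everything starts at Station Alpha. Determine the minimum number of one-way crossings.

9

Counting alone: the pilot can take at most 2 across per trip to Station Beta, so moving all 6 needs at least 3 loaded trips out, with a return between consecutive ones — at least 5 crossings.
The safety rule pushes this higher. Following every safe sequence of crossings, the most of the 6 that can be at Station Beta as the shuttle arrives there on crossings 5, 7 is 4, 5 respectively — never all 6.
So no plan with fewer than 9 crossings exists, and this one achieves 9:
1. Pilot goes to Station Beta with the lizard and the snake.
2. Pilot goes back to Station Alpha with the lizard.
3. Pilot goes to Station Beta with the gecko and the lizard.
4. Pilot goes back to Station Alpha with the lizard.
5. Pilot goes to Station Beta with the lizard and the spider.
6. Pilot goes back to Station Alpha with the lizard.
7. Pilot goes to Station Beta with the beetle and the toad.
8. Pilot goes back to Station Alpha with the snake.
9. Pilot goes to Station Beta with the lizard and the snake.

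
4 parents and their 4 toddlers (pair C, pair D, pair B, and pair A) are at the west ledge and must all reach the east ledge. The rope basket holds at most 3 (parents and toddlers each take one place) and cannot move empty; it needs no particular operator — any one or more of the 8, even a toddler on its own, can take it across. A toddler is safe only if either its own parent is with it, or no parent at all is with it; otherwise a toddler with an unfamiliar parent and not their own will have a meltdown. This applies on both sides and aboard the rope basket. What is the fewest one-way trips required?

9

Counting alone: each trip to the east ledge takes at most 3 across and each return brings at least 1 back, so after t trips out (and t−1 returns) at most 3t − (t−1) of the 8 are across; that first reaches 8 at t = 4, so at least 7 crossings are needed.
The safety rule pushes this higher. Following every safe sequence of crossings, the most of the 8 that can be at the east ledge as the rope basket arrives there on crossing 7 is 7 — never all 8.
So no plan with fewer than 9 crossings exists, and this one achieves 9:
1. parent C and toddler C cross → the east ledge.
2. parent C crosses ← the west ledge.
3. parent C, parent D, and toddler D cross → the east ledge.
4. parent C and toddler C cross ← the west ledge.
5. parent A, parent B, and parent C cross → the east ledge.
6. toddler D crosses ← the west ledge.
7. toddler C and toddler D cross → the east ledge.
8. toddler C crosses ← the west ledge.
9. toddler A, toddler B, and toddler C cross → the east ledge.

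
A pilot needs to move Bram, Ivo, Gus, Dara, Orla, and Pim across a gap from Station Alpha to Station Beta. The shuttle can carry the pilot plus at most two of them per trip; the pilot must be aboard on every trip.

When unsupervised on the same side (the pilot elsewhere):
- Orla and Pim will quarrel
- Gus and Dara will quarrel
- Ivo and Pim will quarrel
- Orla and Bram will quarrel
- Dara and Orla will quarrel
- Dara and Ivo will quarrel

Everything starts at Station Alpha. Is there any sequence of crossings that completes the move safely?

No

Whatever the first load, the items left behind include a forbidden pair without the pilot. No opening move is safe, so no plan exists.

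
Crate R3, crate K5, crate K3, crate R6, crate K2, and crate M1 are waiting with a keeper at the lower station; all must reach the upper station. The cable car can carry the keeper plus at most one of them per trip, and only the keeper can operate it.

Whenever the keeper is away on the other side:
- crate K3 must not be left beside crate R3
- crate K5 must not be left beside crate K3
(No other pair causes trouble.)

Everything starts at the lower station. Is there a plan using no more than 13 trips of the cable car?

Yes

Yes — this plan uses 13 crossings (≤ 13):
1. Keeper goes to the upper station with crate K3.  [the lower station: crate K2, crate K5, crate M1, crate R3, crate R6 | the upper station: crate K3]
2. Keeper goes back to the lower station alone.  [the lower station: crate K2, crate K5, crate M1, crate R3, crate R6 | the upper station: crate K3]
3. Keeper goes to the upper station with crate R3.  [the lower station: crate K2, crate K5, crate M1, crate R6 | the upper station: crate K3, crate R3]
4. Keeper goes back to the lower station with crate K3.  [the lower station: crate K2, crate K3, crate K5, crate M1, crate R6 | the upper station: crate R3]
5. Keeper goes to the upper station with crate K5.  [the lower station: crate K2, crate K3, crate M1, crate R6 | the upper station: crate K5, crate R3]
6. Keeper goes back to the lower station alone.  [the lower station: crate K2, crate K3, crate M1, crate R6 | the upper station: crate K5, crate R3]
7. Keeper goes to the upper station with crate R6.  [the lower station: crate K2, crate K3, crate M1 | the upper station: crate K5, crate R3, crate R6]
8. Keeper goes back to the lower station alone.  [the lower station: crate K2, crate K3, crate M1 | the upper station: crate K5, crate R3, crate R6]
9. Keeper goes to the upper station with crate K2.  [the lower station: crate K3, crate M1 | the upper station: crate K2, crate K5, crate R3, crate R6]
10. Keeper goes back to the lower station alone.  [the lower station: crate K3, crate M1 | the upper station: crate K2, crate K5, crate R3, crate R6]
11. Keeper goes to the upper station with crate M1.  [the lower station: crate K3 | the upper station: crate K2, crate K5, crate M1, crate R3, crate R6]
12. Keeper goes back to the lower station alone.  [the lower station: crate K3 | the upper station: crate K2, crate K5, crate M1, crate R3, crate R6]
13. Keeper goes to the upper station with crate K3.  [the lower station: — | the upper station: crate K2, crate K3, crate K5, crate M1, crate R3, crate R6]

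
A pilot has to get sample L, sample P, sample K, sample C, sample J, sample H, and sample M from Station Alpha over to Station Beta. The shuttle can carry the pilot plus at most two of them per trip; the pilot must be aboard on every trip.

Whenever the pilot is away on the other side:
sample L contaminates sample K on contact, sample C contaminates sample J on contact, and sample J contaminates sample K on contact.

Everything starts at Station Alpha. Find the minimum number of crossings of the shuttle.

Counting alone: the pilot can take at most 2 across per trip to Station Beta, so moving all 7 needs at least 4 loaded trips out, with a return between consecutive ones — at least 7 crossings.
The plan below uses exactly 7 crossings, so it is optimal:
1. Pilot goes to Station Beta with sample J and sample L.
2. Pilot goes back to Station Alpha alone.
3. Pilot goes to Station Beta with sample P.
4. Pilot goes back to Station Alpha alone.
5. Pilot goes to Station Beta with sample H and sample M.
6. Pilot goes back to Station Alpha alone.
7. Pilot goes to Station Beta with sample C and sample K.

7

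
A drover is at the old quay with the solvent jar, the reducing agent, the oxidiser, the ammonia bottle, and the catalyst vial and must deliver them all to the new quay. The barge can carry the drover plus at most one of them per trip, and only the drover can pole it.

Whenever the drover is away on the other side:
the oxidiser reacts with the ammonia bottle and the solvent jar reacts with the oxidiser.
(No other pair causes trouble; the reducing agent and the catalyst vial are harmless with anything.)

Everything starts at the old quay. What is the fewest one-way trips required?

Counting alone: the drover can take at most 1 across per trip to the new quay, so moving all 5 needs at least 5 loaded trips out, with a return between consecutive ones — at least 9 crossings.
The safety rule pushes this higher. Following every safe sequence of crossings, the most of the 5 that can be at the new quay as the barge arrives there on crossing 9 is 4 — never all 5.
So no plan with fewer than 11 crossings exists, and this one achieves 11:
1. Drover goes to the new quay with the oxidiser.  [the old quay: the ammonia bottle, the catalyst vial, the reducing agent, the solvent jar | the new quay: the oxidiser]
2. Drover goes back to the old quay alone.  [the old quay: the ammonia bottle, the catalyst vial, the reducing agent, the solvent jar | the new quay: the oxidiser]
3. Drover goes to the new quay with the solvent jar.  [the old quay: the ammonia bottle, the catalyst vial, the reducing agent | the new quay: the oxidiser, the solvent jar]
4. Drover goes back to the old quay with the oxidiser.  [the old quay: the ammonia bottle, the catalyst vial, the oxidiser, the reducing agent | the new quay: the solvent jar]
5. Drover goes to the new quay with the ammonia bottle.  [the old quay: the catalyst vial, the oxidiser, the reducing agent | the new quay: the ammonia bottle, the solvent jar]
6. Drover goes back to the old quay alone.  [the old quay: the catalyst vial, the oxidiser, the reducing agent | the new quay: the ammonia bottle, the solvent jar]
7. Drover goes to the new quay with the reducing agent.  [the old quay: the catalyst vial, the oxidiser | the new quay: the ammonia bottle, the reducing agent, the solvent jar]
8. Drover goes back to the old quay alone.  [the old quay: the catalyst vial, the oxidiser | the new quay: the ammonia bottle, the reducing agent, the solvent jar]
9. Drover goes to the new quay with the catalyst vial.  [the old quay: the oxidiser | the new quay: the ammonia bottle, the catalyst vial, the reducing agent, the solvent jar]
10. Drover goes back to the old quay alone.  [the old quay: the oxidiser | the new quay: the ammonia bottle, the catalyst vial, the reducing agent, the solvent jar]
11. Drover goes to the new quay with the oxidiser.  [the old quay: — | the new quay: the ammonia bottle, the catalyst vial, the oxidiser, the reducing agent, the solvent jar]

11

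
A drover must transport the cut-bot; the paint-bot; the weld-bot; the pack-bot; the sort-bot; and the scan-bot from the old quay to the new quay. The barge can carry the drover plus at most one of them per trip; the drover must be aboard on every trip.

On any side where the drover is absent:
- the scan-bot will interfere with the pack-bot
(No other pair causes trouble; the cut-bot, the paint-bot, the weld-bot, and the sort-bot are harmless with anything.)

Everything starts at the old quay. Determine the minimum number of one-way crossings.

Counting alone: the drover can take at most 1 across per trip to the new quay, so moving all 6 needs at least 6 loaded trips out, with a return between consecutive ones — at least 11 crossings.
The plan below uses exactly 11 crossings, so it is optimal:
1. Drover goes to the new quay with the pack-bot.  [the old quay: the cut-bot, the paint-bot, the scan-bot, the sort-bot, the weld-bot | the new quay: the pack-bot]
2. Drover goes back to the old quay alone.  [the old quay: the cut-bot, the paint-bot, the scan-bot, the sort-bot, the weld-bot | the new quay: the pack-bot]
3. Drover goes to the new quay with the cut-bot.  [the old quay: the paint-bot, the scan-bot, the sort-bot, the weld-bot | the new quay: the cut-bot, the pack-bot]
4. Drover goes back to the old quay alone.  [the old quay: the paint-bot, the scan-bot, the sort-bot, the weld-bot | the new quay: the cut-bot, the pack-bot]
5. Drover goes to the new quay with the paint-bot.  [the old quay: the scan-bot, the sort-bot, the weld-bot | the new quay: the cut-bot, the pack-bot, the paint-bot]
6. Drover goes back to the old quay alone.  [the old quay: the scan-bot, the sort-bot, the weld-bot | the new quay: the cut-bot, the pack-bot, the paint-bot]
7. Drover goes to the new quay with the weld-bot.  [the old quay: the scan-bot, the sort-bot | the new quay: the cut-bot, the pack-bot, the paint-bot, the weld-bot]
8. Drover goes back to the old quay alone.  [the old quay: the scan-bot, the sort-bot | the new quay: the cut-bot, the pack-bot, the paint-bot, the weld-bot]
9. Drover goes to the new quay with the sort-bot.  [the old quay: the scan-bot | the new quay: the cut-bot, the pack-bot, the paint-bot, the sort-bot, the weld-bot]
10. Drover goes back to the old quay alone.  [the old quay: the scan-bot | the new quay: the cut-bot, the pack-bot, the paint-bot, the sort-bot, the weld-bot]
11. Drover goes to the new quay with the scan-bot.  [the old quay: — | the new quay: the cut-bot, the pack-bot, the paint-bot, the scan-bot, the sort-bot, the weld-bot]

11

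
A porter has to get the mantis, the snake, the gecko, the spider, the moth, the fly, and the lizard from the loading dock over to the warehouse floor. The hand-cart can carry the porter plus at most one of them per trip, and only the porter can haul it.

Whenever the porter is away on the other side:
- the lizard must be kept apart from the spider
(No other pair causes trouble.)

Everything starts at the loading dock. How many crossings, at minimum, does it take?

Counting alone: the porter can take at most 1 across per trip to the warehouse floor, so moving all 7 needs at least 7 loaded trips out, with a return between consecutive ones — at least 13 crossings.
The plan below uses exactly 13 crossings, so it is optimal:
1. Porter goes to the warehouse floor with the spider.  [the loading dock: the fly, the gecko, the lizard, the mantis, the moth, the snake | the warehouse floor: the spider]
2. Porter goes back to the loading dock alone.  [the loading dock: the fly, the gecko, the lizard, the mantis, the moth, the snake | the warehouse floor: the spider]
3. Porter goes to the warehouse floor with the mantis.  [the loading dock: the fly, the gecko, the lizard, the moth, the snake | the warehouse floor: the mantis, the spider]
4. Porter goes back to the loading dock alone.  [the loading dock: the fly, the gecko, the lizard, the moth, the snake | the warehouse floor: the mantis, the spider]
5. Porter goes to the warehouse floor with the snake.  [the loading dock: the fly, the gecko, the lizard, the moth | the warehouse floor: the mantis, the snake, the spider]
6. Porter goes back to the loading dock alone.  [the loading dock: the fly, the gecko, the lizard, the moth | the warehouse floor: the mantis, the snake, the spider]
7. Porter goes to the warehouse floor with the gecko.  [the loading dock: the fly, the lizard, the moth | the warehouse floor: the gecko, the mantis, the snake, the spider]
8. Porter goes back to the loading dock alone.  [the loading dock: the fly, the lizard, the moth | the warehouse floor: the gecko, the mantis, the snake, the spider]
9. Porter goes to the warehouse floor with the moth.  [the loading dock: the fly, the lizard | the warehouse floor: the gecko, the mantis, the moth, the snake, the spider]
10. Porter goes back to the loading dock alone.  [the loading dock: the fly, the lizard | the warehouse floor: the gecko, the mantis, the moth, the snake, the spider]
11. Porter goes to the warehouse floor with the fly.  [the loading dock: the lizard | the warehouse floor: the fly, the gecko, the mantis, the moth, the snake, the spider]
12. Porter goes back to the loading dock alone.  [the loading dock: the lizard | the warehouse floor: the fly, the gecko, the mantis, the moth, the snake, the spider]
13. Porter goes to the warehouse floor with the lizard.  [the loading dock: — | the warehouse floor: the fly, the gecko, the lizard, the mantis, the moth, the snake, the spider]

13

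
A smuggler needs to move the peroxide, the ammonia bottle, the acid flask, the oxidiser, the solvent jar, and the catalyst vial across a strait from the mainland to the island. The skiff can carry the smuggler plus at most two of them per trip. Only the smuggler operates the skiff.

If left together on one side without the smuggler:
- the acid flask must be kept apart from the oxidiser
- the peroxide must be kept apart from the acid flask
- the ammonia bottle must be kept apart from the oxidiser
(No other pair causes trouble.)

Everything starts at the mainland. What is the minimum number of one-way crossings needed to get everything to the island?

Counting alone: the smuggler can take at most 2 across per trip to the island, so moving all 6 needs at least 3 loaded trips out, with a return between consecutive ones — at least 5 crossings.
The plan below uses exactly 5 crossings, so it is optimal:
1. Smuggler goes to the island with the oxidiser and the peroxide.  [the mainland: the acid flask, the ammonia bottle, the catalyst vial, the solvent jar | the island: the oxidiser, the peroxide]
2. Smuggler goes back to the mainland alone.  [the mainland: the acid flask, the ammonia bottle, the catalyst vial, the solvent jar | the island: the oxidiser, the peroxide]
3. Smuggler goes to the island with the catalyst vial and the solvent jar.  [the mainland: the acid flask, the ammonia bottle | the island: the catalyst vial, the oxidiser, the peroxide, the solvent jar]
4. Smuggler goes back to the mainland alone.  [the mainland: the acid flask, the ammonia bottle | the island: the catalyst vial, the oxidiser, the peroxide, the solvent jar]
5. Smuggler goes to the island with the acid flask and the ammonia bottle.  [the mainland: — | the island: the acid flask, the ammonia bottle, the catalyst vial, the oxidiser, the peroxide, the solvent jar]

5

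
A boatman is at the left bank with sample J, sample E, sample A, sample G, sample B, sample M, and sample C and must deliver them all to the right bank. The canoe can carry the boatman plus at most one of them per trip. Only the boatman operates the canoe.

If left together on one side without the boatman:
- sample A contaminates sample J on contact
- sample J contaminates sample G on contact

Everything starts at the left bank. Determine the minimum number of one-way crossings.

15

Counting alone: the boatman can take at most 1 across per trip to the right bank, so moving all 7 needs at least 7 loaded trips out, with a return between consecutive ones — at least 13 crossings.
The safety rule pushes this higher. Following every safe sequence of crossings, the most of the 7 that can be at the right bank as the canoe arrives there on crossing 13 is 6 — never all 7.
So no plan with fewer than 15 crossings exists, and this one achieves 15:
1. Boatman goes to the right bank with sample J.  [the left bank: sample A, sample B, sample C, sample E, sample G, sample M | the right bank: sample J]
2. Boatman goes back to the left bank alone.  [the left bank: sample A, sample B, sample C, sample E, sample G, sample M | the right bank: sample J]
3. Boatman goes to the right bank with sample E.  [the left bank: sample A, sample B, sample C, sample G, sample M | the right bank: sample E, sample J]
4. Boatman goes back to the left bank alone.  [the left bank: sample A, sample B, sample C, sample G, sample M | the right bank: sample E, sample J]
5. Boatman goes to the right bank with sample A.  [the left bank: sample B, sample C, sample G, sample M | the right bank: sample A, sample E, sample J]
6. Boatman goes back to the left bank with sample J.  [the left bank: sample B, sample C, sample G, sample J, sample M | the right bank: sample A, sample E]
7. Boatman goes to the right bank with sample G.  [the left bank: sample B, sample C, sample J, sample M | the right bank: sample A, sample E, sample G]
8. Boatman goes back to the left bank alone.  [the left bank: sample B, sample C, sample J, sample M | the right bank: sample A, sample E, sample G]
9. Boatman goes to the right bank with sample B.  [the left bank: sample C, sample J, sample M | the right bank: sample A, sample B, sample E, sample G]
10. Boatman goes back to the left bank alone.  [the left bank: sample C, sample J, sample M | the right bank: sample A, sample B, sample E, sample G]
11. Boatman goes to the right bank with sample M.  [the left bank: sample C, sample J | the right bank: sample A, sample B, sample E, sample G, sample M]
12. Boatman goes back to the left bank alone.  [the left bank: sample C, sample J | the right bank: sample A, sample B, sample E, sample G, sample M]
13. Boatman goes to the right bank with sample C.  [the left bank: sample J | the right bank: sample A, sample B, sample C, sample E, sample G, sample M]
14. Boatman goes back to the left bank alone.  [the left bank: sample J | the right bank: sample A, sample B, sample C, sample E, sample G, sample M]
15. Boatman goes to the right bank with sample J.  [the left bank: — | the right bank: sample A, sample B, sample C, sample E, sample G, sample J, sample M]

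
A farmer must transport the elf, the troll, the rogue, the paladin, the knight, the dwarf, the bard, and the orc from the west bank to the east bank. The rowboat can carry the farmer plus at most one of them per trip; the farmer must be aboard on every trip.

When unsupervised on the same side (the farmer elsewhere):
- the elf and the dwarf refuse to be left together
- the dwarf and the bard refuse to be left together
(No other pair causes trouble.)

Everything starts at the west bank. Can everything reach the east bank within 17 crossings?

Yes — this plan uses 17 crossings (≤ 17):
1. Farmer goes to the east bank with the dwarf.  [the west bank: the bard, the elf, the knight, the orc, the paladin, the rogue, the troll | the east bank: the dwarf]
2. Farmer goes back to the west bank alone.  [the west bank: the bard, the elf, the knight, the orc, the paladin, the rogue, the troll | the east bank: the dwarf]
3. Farmer goes to the east bank with the elf.  [the west bank: the bard, the knight, the orc, the paladin, the rogue, the troll | the east bank: the dwarf, the elf]
4. Farmer goes back to the west bank with the dwarf.  [the west bank: the bard, the dwarf, the knight, the orc, the paladin, the rogue, the troll | the east bank: the elf]
5. Farmer goes to the east bank with the bard.  [the west bank: the dwarf, the knight, the orc, the paladin, the rogue, the troll | the east bank: the bard, the elf]
6. Farmer goes back to the west bank alone.  [the west bank: the dwarf, the knight, the orc, the paladin, the rogue, the troll | the east bank: the bard, the elf]
7. Farmer goes to the east bank with the troll.  [the west bank: the dwarf, the knight, the orc, the paladin, the rogue | the east bank: the bard, the elf, the troll]
8. Farmer goes back to the west bank alone.  [the west bank: the dwarf, the knight, the orc, the paladin, the rogue | the east bank: the bard, the elf, the troll]
9. Farmer goes to the east bank with the rogue.  [the west bank: the dwarf, the knight, the orc, the paladin | the east bank: the bard, the elf, the rogue, the troll]
10. Farmer goes back to the west bank alone.  [the west bank: the dwarf, the knight, the orc, the paladin | the east bank: the bard, the elf, the rogue, the troll]
11. Farmer goes to the east bank with the paladin.  [the west bank: the dwarf, the knight, the orc | the east bank: the bard, the elf, the paladin, the rogue, the troll]
12. Farmer goes back to the west bank alone.  [the west bank: the dwarf, the knight, the orc | the east bank: the bard, the elf, the paladin, the rogue, the troll]
13. Farmer goes to the east bank with the knight.  [the west bank: the dwarf, the orc | the east bank: the bard, the elf, the knight, the paladin, the rogue, the troll]
14. Farmer goes back to the west bank alone.  [the west bank: the dwarf, the orc | the east bank: the bard, the elf, the knight, the paladin, the rogue, the troll]
15. Farmer goes to the east bank with the orc.  [the west bank: the dwarf | the east bank: the bard, the elf, the knight, the orc, the paladin, the rogue, the troll]
16. Farmer goes back to the west bank alone.  [the west bank: the dwarf | the east bank: the bard, the elf, the knight, the orc, the paladin, the rogue, the troll]
17. Farmer goes to the east bank with the dwarf.  [the west bank: — | the east bank: the bard, the dwarf, the elf, the knight, the orc, the paladin, the rogue, the troll]

Yes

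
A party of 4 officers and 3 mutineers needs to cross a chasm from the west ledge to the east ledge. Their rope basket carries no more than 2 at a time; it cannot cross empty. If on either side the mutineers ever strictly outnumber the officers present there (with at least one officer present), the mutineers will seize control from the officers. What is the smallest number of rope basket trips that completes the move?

Counting alone: each trip to the east ledge takes at most 2 across and each return brings at least 1 back, so after t trips out (and t−1 returns) at most 2t − (t−1) of the 7 are across; that first reaches 7 at t = 6, so at least 11 crossings are needed.
The plan below uses exactly 11 crossings, so it is optimal:
1. 2 mutineers → the east ledge.  (the west ledge: 4O 1M; the east ledge: 0O 2M)
2. 1 mutineer ← the west ledge.  (the west ledge: 4O 2M; the east ledge: 0O 1M)
3. 2 mutineers → the east ledge.  (the west ledge: 4O 0M; the east ledge: 0O 3M)
4. 1 mutineer ← the west ledge.  (the west ledge: 4O 1M; the east ledge: 0O 2M)
5. 2 officers → the east ledge.  (the west ledge: 2O 1M; the east ledge: 2O 2M)
6. 1 mutineer ← the west ledge.  (the west ledge: 2O 2M; the east ledge: 2O 1M)
7. 1 officer and 1 mutineer → the east ledge.  (the west ledge: 1O 1M; the east ledge: 3O 2M)
8. 1 officer ← the west ledge.  (the west ledge: 2O 1M; the east ledge: 2O 2M)
9. 1 officer and 1 mutineer → the east ledge.  (the west ledge: 1O 0M; the east ledge: 3O 3M)
10. 1 mutineer ← the west ledge.  (the west ledge: 1O 1M; the east ledge: 3O 2M)
11. 1 officer and 1 mutineer → the east ledge.  (the west ledge: 0O 0M; the east ledge: 4O 3M)

11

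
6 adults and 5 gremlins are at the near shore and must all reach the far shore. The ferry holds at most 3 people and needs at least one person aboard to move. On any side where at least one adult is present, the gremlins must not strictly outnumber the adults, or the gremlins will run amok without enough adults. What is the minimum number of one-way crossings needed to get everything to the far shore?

Counting alone: each trip to the far shore takes at most 3 across and each return brings at least 1 back, so after t trips out (and t−1 returns) at most 3t − (t−1) of the 11 are across; that first reaches 11 at t = 5, so at least 9 crossings are needed.
The plan below uses exactly 9 crossings, so it is optimal:
1. 3 gremlins → the far shore.  (the near shore: 6A 2G; the far shore: 0A 3G)
2. 1 gremlin ← the near shore.  (the near shore: 6A 3G; the far shore: 0A 2G)
3. 3 adults → the far shore.  (the near shore: 3A 3G; the far shore: 3A 2G)
4. 1 adult ← the near shore.  (the near shore: 4A 3G; the far shore: 2A 2G)
5. 2 adults and 1 gremlin → the far shore.  (the near shore: 2A 2G; the far shore: 4A 3G)
6. 1 adult ← the near shore.  (the near shore: 3A 2G; the far shore: 3A 3G)
7. 2 adults and 1 gremlin → the far shore.  (the near shore: 1A 1G; the far shore: 5A 4G)
8. 1 adult ← the near shore.  (the near shore: 2A 1G; the far shore: 4A 4G)
9. 2 adults and 1 gremlin → the far shore.  (the near shore: 0A 0G; the far shore: 6A 5G)

9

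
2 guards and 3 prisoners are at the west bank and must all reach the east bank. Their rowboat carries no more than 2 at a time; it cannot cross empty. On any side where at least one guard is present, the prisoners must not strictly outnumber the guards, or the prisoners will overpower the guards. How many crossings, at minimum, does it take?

impossible

The prisoners already outnumber the guards at the west bank before anyone moves, so the starting position itself is disallowed.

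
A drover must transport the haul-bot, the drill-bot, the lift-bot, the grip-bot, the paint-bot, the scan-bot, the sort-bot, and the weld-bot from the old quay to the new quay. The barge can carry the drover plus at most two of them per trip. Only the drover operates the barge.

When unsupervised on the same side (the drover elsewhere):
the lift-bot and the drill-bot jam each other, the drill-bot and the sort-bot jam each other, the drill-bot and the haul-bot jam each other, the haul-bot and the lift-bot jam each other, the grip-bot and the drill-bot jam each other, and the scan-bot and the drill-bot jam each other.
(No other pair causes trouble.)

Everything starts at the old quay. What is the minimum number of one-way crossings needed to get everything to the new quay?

13

Counting alone: the drover can take at most 2 across per trip to the new quay, so moving all 8 needs at least 4 loaded trips out, with a return between consecutive ones — at least 7 crossings.
The safety rule pushes this higher. Following every safe sequence of crossings, the most of the 8 that can be at the new quay as the barge arrives there on crossings 7, 9, 11 is 5, 6, 7 respectively — never all 8.
So no plan with fewer than 13 crossings exists, and this one achieves 13:
1. Drover goes to the new quay with the drill-bot and the haul-bot.  [the old quay: the grip-bot, the lift-bot, the paint-bot, the scan-bot, the sort-bot, the weld-bot | the new quay: the drill-bot, the haul-bot]
2. Drover goes back to the old quay with the haul-bot.  [the old quay: the grip-bot, the haul-bot, the lift-bot, the paint-bot, the scan-bot, the sort-bot, the weld-bot | the new quay: the drill-bot]
3. Drover goes to the new quay with the grip-bot and the haul-bot.  [the old quay: the lift-bot, the paint-bot, the scan-bot, the sort-bot, the weld-bot | the new quay: the drill-bot, the grip-bot, the haul-bot]
4. Drover goes back to the old quay with the drill-bot.  [the old quay: the drill-bot, the lift-bot, the paint-bot, the scan-bot, the sort-bot, the weld-bot | the new quay: the grip-bot, the haul-bot]
5. Drover goes to the new quay with the drill-bot and the paint-bot.  [the old quay: the lift-bot, the scan-bot, the sort-bot, the weld-bot | the new quay: the drill-bot, the grip-bot, the haul-bot, the paint-bot]
6. Drover goes back to the old quay with the drill-bot.  [the old quay: the drill-bot, the lift-bot, the scan-bot, the sort-bot, the weld-bot | the new quay: the grip-bot, the haul-bot, the paint-bot]
7. Drover goes to the new quay with the drill-bot and the scan-bot.  [the old quay: the lift-bot, the sort-bot, the weld-bot | the new quay: the drill-bot, the grip-bot, the haul-bot, the paint-bot, the scan-bot]
8. Drover goes back to the old quay with the drill-bot.  [the old quay: the drill-bot, the lift-bot, the sort-bot, the weld-bot | the new quay: the grip-bot, the haul-bot, the paint-bot, the scan-bot]
9. Drover goes to the new quay with the drill-bot and the sort-bot.  [the old quay: the lift-bot, the weld-bot | the new quay: the drill-bot, the grip-bot, the haul-bot, the paint-bot, the scan-bot, the sort-bot]
10. Drover goes back to the old quay with the drill-bot.  [the old quay: the drill-bot, the lift-bot, the weld-bot | the new quay: the grip-bot, the haul-bot, the paint-bot, the scan-bot, the sort-bot]
11. Drover goes to the new quay with the drill-bot and the weld-bot.  [the old quay: the lift-bot | the new quay: the drill-bot, the grip-bot, the haul-bot, the paint-bot, the scan-bot, the sort-bot, the weld-bot]
12. Drover goes back to the old quay with the drill-bot.  [the old quay: the drill-bot, the lift-bot | the new quay: the grip-bot, the haul-bot, the paint-bot, the scan-bot, the sort-bot, the weld-bot]
13. Drover goes to the new quay with the drill-bot and the lift-bot.  [the old quay: — | the new quay: the drill-bot, the grip-bot, the haul-bot, the lift-bot, the paint-bot, the scan-bot, the sort-bot, the weld-bot]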